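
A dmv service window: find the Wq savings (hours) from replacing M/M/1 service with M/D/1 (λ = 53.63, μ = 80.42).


ρ = 53.63/80.42 = 0.6669
Wq(M/M/1) = ρ/(μ−λ) = 0.6669/26.79 = 0.02489 hr
Wq(M/D/1) = ρ/(2(μ−λ)) = 0.01245 hr
Savings = 0.02489 − 0.01245 = 0.01245 hr

Final: 0.01245 hr


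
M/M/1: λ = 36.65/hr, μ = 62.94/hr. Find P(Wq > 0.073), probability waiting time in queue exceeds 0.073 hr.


ρ = 36.65/62.94 = 0.5823
P(Wq > t) = ρ·e^{−(μ−λ)t} = 0.5823·e^{−1.9192}
= 0.5823·0.146729 = 0.085440

Final: 0.085440


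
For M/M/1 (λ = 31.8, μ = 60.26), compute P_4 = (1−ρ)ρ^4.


ρ = 31.8/60.26 = 0.5277
P_n = (1−ρ)·ρ^n = (1 − 0.5277)·0.5277^4 = 0.4723·0.077552 = 0.036627

Final: 0.036627


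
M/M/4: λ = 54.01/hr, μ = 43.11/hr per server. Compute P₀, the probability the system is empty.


a = λ/μ = 54.01/43.11 = 1.2528; ρ = a/c = 0.3132
Σ_{k=0}^{3} a^k/k! (terms k=0..3) = 1.00000 + 1.25284 + 0.78481 + 0.32775 = 3.36539
Tail: a^4/(4!(1−ρ)) = 2.46368/(24·0.6868) = 0.14947
P₀ = 1/(3.36539 + 0.14947) = 1/3.51486 = 0.284506

Final: 0.284506


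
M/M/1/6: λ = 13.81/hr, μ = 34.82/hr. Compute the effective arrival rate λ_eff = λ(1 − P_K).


ρ = 0.3966; P_K = (1−ρ)ρ^6/(1−ρ^7) = 0.002352
λ_eff = λ(1 − P_K) = 13.81·(1 − 0.002352) = 13.81·0.997648 = 13.7775 /hr

Final: 13.7775 /hr


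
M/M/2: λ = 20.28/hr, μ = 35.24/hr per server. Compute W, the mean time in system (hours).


a = 0.5755; ρ = 0.2877; P₀ = 0.553107
Lq = P₀·a^c·ρ/(c!(1−ρ)²) = 0.05195
Wq = Lq/λ = 0.05195/20.28 = 0.002562 hr
W = Wq + 1/μ = 0.002562 + 0.02838 = 0.03094 hr

Final: 0.03094 hr


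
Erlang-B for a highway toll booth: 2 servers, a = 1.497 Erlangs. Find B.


B(c,a) = (a^c/c!) / Σ_{k=0}^{c} a^k/k!
a^2/2! = 1.120505
Σ terms (k=0..2): 1.00000 + 1.49700 + 1.12050 = 3.617505
B = 1.120505/3.617505 = 0.309745

Final: 0.309745


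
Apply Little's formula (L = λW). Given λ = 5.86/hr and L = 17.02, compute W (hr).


W = L/λ = 17.02/5.86 = 2.9044 hr

Final: 2.9044 hr


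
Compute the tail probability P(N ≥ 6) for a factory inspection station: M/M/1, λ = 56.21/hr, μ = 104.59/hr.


ρ = 56.21/104.59 = 0.5374
P(N ≥ n) = ρ^n = 0.5374^6 = 0.024096

Final: 0.024096


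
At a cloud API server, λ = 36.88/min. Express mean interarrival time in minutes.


Mean interarrival time = 1/λ = 1/36.88 minute = 0.02711 minute
In minutes: 0.02711 × 1 = 0.02711 min

Final: 0.02711 min


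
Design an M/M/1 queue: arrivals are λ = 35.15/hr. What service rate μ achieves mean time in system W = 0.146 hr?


W = 1/(μ−λ) ⇒ μ − λ = 1/W = 1/0.146 = 6.8493
μ = λ + 1/W = 35.15 + 6.8493 = 41.9993 per hr

Final: 41.9993 /hr


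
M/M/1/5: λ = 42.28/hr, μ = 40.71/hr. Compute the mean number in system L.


ρ = 42.28/40.71 = 1.0386
L = ρ[1 − (K+1)ρ^K + Kρ^(K+1)] / [(1−ρ)(1−ρ^(K+1))]
Numerator: 1.0386·(1 − 6·1.208285 + 5·1.254883) = 0.025658
Denominator: (-0.03857)·(-0.254883) = 0.009830
L = 0.025658/0.009830 = 2.6103

Final: 2.6103


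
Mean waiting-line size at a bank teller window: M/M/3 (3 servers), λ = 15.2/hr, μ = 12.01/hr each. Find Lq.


a = λ/μ = 1.2656; ρ = a/3 = 0.4219
P₀ = 0.273904
Lq = P₀·a^c·ρ / (c!·(1−ρ)²) = 0.273904·2.02722·0.4219/(6·0.33423)
= 0.11681

Final: 0.11681


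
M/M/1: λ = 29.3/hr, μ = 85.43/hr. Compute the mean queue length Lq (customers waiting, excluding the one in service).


ρ = 29.3/85.43 = 0.3430
Lq = ρ²/(1−ρ) = 0.1176/0.6570 = 0.1790

Final: 0.1790


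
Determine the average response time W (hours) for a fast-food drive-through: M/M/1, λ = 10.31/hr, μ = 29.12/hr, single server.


W = 1/(μ−λ) = 1/(29.12 − 10.31) = 1/18.81 = 0.05316 hr

Final: 0.05316 hr


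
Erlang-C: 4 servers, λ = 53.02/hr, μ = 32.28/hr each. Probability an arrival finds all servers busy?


a = λ/μ = 1.6425; ρ = a/4 = 0.4106
P₀ = 0.190677 (from M/M/c formula)
C(c,a) = [a^c/(c!(1−ρ))]·P₀ = [7.27821/(24·0.5894)]·0.190677
= 0.51454·0.190677 = 0.098111

Final: 0.098111


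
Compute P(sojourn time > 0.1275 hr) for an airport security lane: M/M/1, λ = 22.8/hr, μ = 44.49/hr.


W ~ Exponential(μ−λ) for M/M/1.
μ − λ = 44.49 − 22.8 = 21.6900
P(W > t) = e^{−(μ−λ)t} = e^{−2.7655} = 0.062946

Final: 0.062946


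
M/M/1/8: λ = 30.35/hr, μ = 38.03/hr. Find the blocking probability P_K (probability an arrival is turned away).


ρ = λ/μ = 30.35/38.03 = 0.7981
P_K = (1−ρ)ρ^K/(1−ρ^(K+1)) = (0.2019·0.164535)/(1 − 0.131308)
= 0.033227/0.868692 = 0.038250

Final: 0.038250


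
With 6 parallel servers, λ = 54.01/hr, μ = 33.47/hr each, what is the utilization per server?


ρ = λ/(cμ) = 54.01/(6·33.47) = 54.01/200.82 = 0.2689

Final: 0.2689


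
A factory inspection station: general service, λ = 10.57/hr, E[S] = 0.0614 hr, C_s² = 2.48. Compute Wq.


ρ = λ·E[S] = 10.57·0.0614 = 0.6490
E[S²] = E[S]²(1+C_s²) = 0.0614²·(1+2.48) = 0.013119
Wq = λ·E[S²]/(2(1−ρ)) = 10.57·0.013119/(2·0.3510) = 0.19754 hr

Final: 0.19754 hr


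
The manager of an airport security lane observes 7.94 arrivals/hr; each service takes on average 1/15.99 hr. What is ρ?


ρ = λ/μ = 7.94/15.99 = 0.4966

Final: 0.4966


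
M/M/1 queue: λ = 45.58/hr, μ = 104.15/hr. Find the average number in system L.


ρ = λ/μ = 45.58/104.15 = 0.4376
L = ρ/(1−ρ) = 0.4376/(1 − 0.4376) = 0.4376/0.5624 = 0.7782

Final: 0.7782


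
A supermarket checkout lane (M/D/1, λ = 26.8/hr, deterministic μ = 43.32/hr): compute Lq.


ρ = 26.8/43.32 = 0.6187
M/D/1: Lq = ρ²/(2(1−ρ)) = 0.3827/(2·0.3813) = 0.50181

Final: 0.50181


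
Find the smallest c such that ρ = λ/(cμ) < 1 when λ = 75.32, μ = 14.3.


Stability requires cμ > λ ⇔ c > λ/μ.
λ/μ = 75.32/14.3 = 5.2671
Minimum integer c = ⌊5.2671⌋ + 1 = 6
Check: 6·14.3 = 85.80 > 75.32, while 5·14.3 = 71.50 ≤ 75.32

Final: 6 servers


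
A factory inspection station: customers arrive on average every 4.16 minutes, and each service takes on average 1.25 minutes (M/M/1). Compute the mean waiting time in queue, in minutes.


λ = 60/4.16 = 14.4231 /hr
μ = 60/1.25 = 48.0000 /hr
ρ = λ/μ = 14.4231/48.0000 = 0.3005
Wq = ρ/(μ−λ) = 0.3005/(48.0000−14.4231) = 0.008949 hr
In minutes: 0.008949·60 = 0.5369 min

Final: 0.5369 min


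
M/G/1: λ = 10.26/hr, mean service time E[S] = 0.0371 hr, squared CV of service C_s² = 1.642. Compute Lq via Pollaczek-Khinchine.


ρ = λ·E[S] = 10.26·0.0371 = 0.3806
Lq = ρ²(1+C_s²)/(2(1−ρ)) = 0.1449·(1+1.642)/(2·0.6194)
= 0.1449·2.6420/1.2387 = 0.30903

Final: 0.30903


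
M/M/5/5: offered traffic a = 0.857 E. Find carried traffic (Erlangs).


B(5,0.857) = 0.001635 (Erlang-B)
Carried load = a(1 − B) = 0.857·(1 − 0.001635) = 0.857·0.998365 = 0.8556 E

Final: 0.8556 Erlangs


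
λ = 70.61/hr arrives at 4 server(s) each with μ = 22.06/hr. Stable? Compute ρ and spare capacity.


Total capacity cμ = 4·22.06 = 88.24/hr
ρ = λ/(cμ) = 70.61/88.24 = 0.8002
Stable ⇔ ρ < 1: YES
Spare capacity = cμ − λ = 88.24 − 70.61 = 17.63/hr

Final: ρ = 0.8002; stable; margin = 17.63/hr


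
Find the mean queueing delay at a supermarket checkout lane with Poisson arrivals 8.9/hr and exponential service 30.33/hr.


ρ = 8.9/30.33 = 0.2934
Wq = ρ/(μ−λ) = 0.2934/(30.33 − 8.9) = 0.2934/21.43 = 0.01369 hr

Final: 0.01369 hr


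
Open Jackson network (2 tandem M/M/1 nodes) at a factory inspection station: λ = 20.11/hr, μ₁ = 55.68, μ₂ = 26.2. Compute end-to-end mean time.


Each node sees arrival rate λ = 20.11/hr (tandem ⇒ throughput preserved).
W₁ = 1/(μ₁−λ) = 1/(55.68−20.11) = 0.02811 hr
W₂ = 1/(μ₂−λ) = 1/(26.2−20.11) = 0.16420 hr
W_total = W₁ + W₂ = 0.02811 + 0.16420 = 0.19232 hr

Final: 0.19232 hr


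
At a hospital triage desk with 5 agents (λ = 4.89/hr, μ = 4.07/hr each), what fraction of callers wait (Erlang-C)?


a = λ/μ = 1.2015; ρ = a/5 = 0.2403
P₀ = 0.300608 (from M/M/c formula)
C(c,a) = [a^c/(c!(1−ρ))]·P₀ = [2.50364/(120·0.7597)]·0.300608
= 0.02746·0.300608 = 0.008256

Final: 0.008256


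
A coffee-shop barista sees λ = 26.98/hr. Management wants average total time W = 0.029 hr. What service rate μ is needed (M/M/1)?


W = 1/(μ−λ) ⇒ μ − λ = 1/W = 1/0.029 = 34.4828
μ = λ + 1/W = 26.98 + 34.4828 = 61.4628 per hr

Final: 61.4628 /hr


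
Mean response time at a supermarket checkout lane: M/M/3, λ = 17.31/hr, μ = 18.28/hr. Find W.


a = 0.9469; ρ = 0.3156; P₀ = 0.384309
Lq = P₀·a^c·ρ/(c!(1−ρ)²) = 0.03665
Wq = Lq/λ = 0.03665/17.31 = 0.002118 hr
W = Wq + 1/μ = 0.002118 + 0.05470 = 0.05682 hr

Final: 0.05682 hr


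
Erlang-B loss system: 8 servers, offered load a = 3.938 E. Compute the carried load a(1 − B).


B(8,3.938) = 0.028511 (Erlang-B)
Carried load = a(1 − B) = 3.938·(1 − 0.028511) = 3.938·0.971489 = 3.8257 E

Final: 3.8257 Erlangs


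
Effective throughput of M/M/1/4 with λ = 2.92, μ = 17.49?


ρ = 0.1670; P_K = (1−ρ)ρ^4/(1−ρ^5) = 0.0006473
λ_eff = λ(1 − P_K) = 2.92·(1 − 0.0006473) = 2.92·0.999353 = 2.9181 /hr

Final: 2.9181 /hr


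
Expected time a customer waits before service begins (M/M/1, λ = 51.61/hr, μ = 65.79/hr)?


ρ = 51.61/65.79 = 0.7845
Wq = ρ/(μ−λ) = 0.7845/(65.79 − 51.61) = 0.7845/14.18 = 0.05532 hr

Final: 0.05532 hr


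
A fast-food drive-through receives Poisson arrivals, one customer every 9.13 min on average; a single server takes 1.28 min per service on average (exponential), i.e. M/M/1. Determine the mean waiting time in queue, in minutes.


λ = 60/9.13 = 6.5717 /hr
μ = 60/1.28 = 46.8750 /hr
ρ = λ/μ = 6.5717/46.8750 = 0.1402
Wq = ρ/(μ−λ) = 0.1402/(46.8750−6.5717) = 0.003479 hr
In minutes: 0.003479·60 = 0.2087 min

Final: 0.2087 min


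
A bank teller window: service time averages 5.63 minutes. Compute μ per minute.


μ = 1/(service time) in consistent units.
1 minute = 1 min, so μ = 1/5.63 = 0.1776 per minute

Final: 0.1776 /min


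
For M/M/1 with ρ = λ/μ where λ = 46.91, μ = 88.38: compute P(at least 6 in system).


ρ = 46.91/88.38 = 0.5308
P(N ≥ n) = ρ^n = 0.5308^6 = 0.022360

Final: 0.022360


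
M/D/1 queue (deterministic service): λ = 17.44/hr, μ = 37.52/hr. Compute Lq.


ρ = 17.44/37.52 = 0.4648
M/D/1: Lq = ρ²/(2(1−ρ)) = 0.2161/(2·0.5352) = 0.20185

Final: 0.20185


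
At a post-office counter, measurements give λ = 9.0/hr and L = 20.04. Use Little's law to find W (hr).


W = L/λ = 20.04/9.0 = 2.2267 hr

Final: 2.2267 hr


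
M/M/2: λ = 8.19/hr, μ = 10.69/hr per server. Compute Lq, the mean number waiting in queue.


a = λ/μ = 0.7661; ρ = a/2 = 0.3831
P₀ = 0.446060
Lq = P₀·a^c·ρ / (c!·(1−ρ)²) = 0.446060·0.58697·0.3831/(2·0.38060)
= 0.13176

Final: 0.13176


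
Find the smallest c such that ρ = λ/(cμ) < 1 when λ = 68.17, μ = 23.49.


Stability requires cμ > λ ⇔ c > λ/μ.
λ/μ = 68.17/23.49 = 2.9021
Minimum integer c = ⌊2.9021⌋ + 1 = 3
Check: 3·23.49 = 70.47 > 68.17, while 2·23.49 = 46.98 ≤ 68.17

Final: 3 servers


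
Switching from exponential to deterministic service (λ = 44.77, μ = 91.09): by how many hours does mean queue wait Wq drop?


ρ = 44.77/91.09 = 0.4915
Wq(M/M/1) = ρ/(μ−λ) = 0.4915/46.32 = 0.01061 hr
Wq(M/D/1) = ρ/(2(μ−λ)) = 0.005305 hr
Savings = 0.01061 − 0.005305 = 0.005305 hr

Final: 0.005305 hr


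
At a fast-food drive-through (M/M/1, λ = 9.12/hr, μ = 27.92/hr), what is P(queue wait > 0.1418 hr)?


ρ = 9.12/27.92 = 0.3266
P(Wq > t) = ρ·e^{−(μ−λ)t} = 0.3266·e^{−2.6658}
= 0.3266·0.069541 = 0.022715

Final: 0.022715


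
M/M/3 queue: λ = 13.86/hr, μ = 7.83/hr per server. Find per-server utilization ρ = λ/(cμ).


ρ = λ/(cμ) = 13.86/(3·7.83) = 13.86/23.49 = 0.5900

Final: 0.5900


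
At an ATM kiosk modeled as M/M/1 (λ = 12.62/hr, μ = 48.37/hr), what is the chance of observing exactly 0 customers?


ρ = 12.62/48.37 = 0.2609
P_n = (1−ρ)·ρ^n = (1 − 0.2609)·0.2609^0 = 0.7391·1.000000 = 0.739094

Final: 0.739094


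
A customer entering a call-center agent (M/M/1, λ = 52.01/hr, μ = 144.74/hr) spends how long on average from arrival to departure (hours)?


W = 1/(μ−λ) = 1/(144.74 − 52.01) = 1/92.73 = 0.01078 hr

Final: 0.01078 hr


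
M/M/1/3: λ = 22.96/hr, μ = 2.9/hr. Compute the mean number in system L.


ρ = 22.96/2.9 = 7.9172
L = ρ[1 − (K+1)ρ^K + Kρ^(K+1)] / [(1−ρ)(1−ρ^(K+1))]
Numerator: 7.9172·(1 − 4·496.274154 + 3·3929.122266) = 77614.856336
Denominator: (-6.9172)·(-3928.122266) = 27171.769879
L = 77614.856336/27171.769879 = 2.8565

Final: 2.8565


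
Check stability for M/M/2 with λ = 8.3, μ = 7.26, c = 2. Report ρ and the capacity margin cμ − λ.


Total capacity cμ = 2·7.26 = 14.52/hr
ρ = λ/(cμ) = 8.3/14.52 = 0.5716
Stable ⇔ ρ < 1: YES
Spare capacity = cμ − λ = 14.52 − 8.3 = 6.22/hr

Final: ρ = 0.5716; stable; margin = 6.22/hr


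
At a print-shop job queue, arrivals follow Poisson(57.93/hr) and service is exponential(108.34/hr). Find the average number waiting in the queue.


ρ = 57.93/108.34 = 0.5347
Lq = ρ²/(1−ρ) = 0.2859/0.4653 = 0.6145

Final: 0.6145


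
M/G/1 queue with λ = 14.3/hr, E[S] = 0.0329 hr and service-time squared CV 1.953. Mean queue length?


ρ = λ·E[S] = 14.3·0.0329 = 0.4705
Lq = ρ²(1+C_s²)/(2(1−ρ)) = 0.2213·(1+1.953)/(2·0.5295)
= 0.2213·2.9530/1.0591 = 0.61717

Final: 0.61717


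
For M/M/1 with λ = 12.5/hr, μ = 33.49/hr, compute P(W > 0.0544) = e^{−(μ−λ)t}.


W ~ Exponential(μ−λ) for M/M/1.
μ − λ = 33.49 − 12.5 = 20.9900
P(W > t) = e^{−(μ−λ)t} = e^{−1.1419} = 0.319226

Final: 0.319226


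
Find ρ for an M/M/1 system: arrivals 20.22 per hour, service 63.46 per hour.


ρ = λ/μ = 20.22/63.46 = 0.3186

Final: 0.3186


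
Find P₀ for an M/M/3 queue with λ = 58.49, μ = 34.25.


a = λ/μ = 58.49/34.25 = 1.7077; ρ = a/c = 0.5692
Σ_{k=0}^{2} a^k/k! (terms k=0..2) = 1.00000 + 1.70774 + 1.45818 = 4.16592
Tail: a^3/(3!(1−ρ)) = 4.98039/(6·0.4308) = 1.92700
P₀ = 1/(4.16592 + 1.92700) = 1/6.09292 = 0.164125

Final: 0.164125


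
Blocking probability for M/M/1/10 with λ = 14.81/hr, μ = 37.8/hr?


ρ = λ/μ = 14.81/37.8 = 0.3918
P_K = (1−ρ)ρ^K/(1−ρ^(K+1)) = (0.6082·0.00008524)/(1 − 0.00003340)
= 0.00005184/0.999967 = 0.00005184

Final: 0.00005184


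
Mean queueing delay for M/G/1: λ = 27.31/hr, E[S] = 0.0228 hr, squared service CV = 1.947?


ρ = λ·E[S] = 27.31·0.0228 = 0.6227
E[S²] = E[S]²(1+C_s²) = 0.0228²·(1+1.947) = 0.001532
Wq = λ·E[S²]/(2(1−ρ)) = 27.31·0.001532/(2·0.3773) = 0.05544 hr

Final: 0.05544 hr


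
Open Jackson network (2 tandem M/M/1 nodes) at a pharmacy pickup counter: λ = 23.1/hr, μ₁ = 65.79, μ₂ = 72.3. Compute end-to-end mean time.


Each node sees arrival rate λ = 23.1/hr (tandem ⇒ throughput preserved).
W₁ = 1/(μ₁−λ) = 1/(65.79−23.1) = 0.02342 hr
W₂ = 1/(μ₂−λ) = 1/(72.3−23.1) = 0.02033 hr
W_total = W₁ + W₂ = 0.02342 + 0.02033 = 0.04375 hr

Final: 0.04375 hr


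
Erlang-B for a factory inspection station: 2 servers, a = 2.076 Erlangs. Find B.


B(c,a) = (a^c/c!) / Σ_{k=0}^{c} a^k/k!
a^2/2! = 2.154888
Σ terms (k=0..2): 1.00000 + 2.07600 + 2.15489 = 5.230888
B = 2.154888/5.230888 = 0.411955

Final: 0.411955


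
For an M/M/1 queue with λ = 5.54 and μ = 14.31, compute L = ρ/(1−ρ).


ρ = λ/μ = 5.54/14.31 = 0.3871
L = ρ/(1−ρ) = 0.3871/(1 − 0.3871) = 0.3871/0.6129 = 0.6317

Final: 0.6317


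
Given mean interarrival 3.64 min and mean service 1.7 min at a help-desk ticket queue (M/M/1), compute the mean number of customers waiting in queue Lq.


λ = 60/3.64 = 16.4835 /hr
μ = 60/1.7 = 35.2941 /hr
ρ = λ/μ = 16.4835/35.2941 = 0.4670
Lq = ρ²/(1−ρ) = 0.2181/0.5330 = 0.4093

Final: 0.4093


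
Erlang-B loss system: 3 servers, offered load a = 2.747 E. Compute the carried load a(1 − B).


B(3,2.747) = 0.314795 (Erlang-B)
Carried load = a(1 − B) = 2.747·(1 − 0.314795) = 2.747·0.685205 = 1.8823 E

Final: 1.8823 Erlangs


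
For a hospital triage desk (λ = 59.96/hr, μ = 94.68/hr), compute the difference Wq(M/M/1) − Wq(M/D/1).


ρ = 59.96/94.68 = 0.6333
Wq(M/M/1) = ρ/(μ−λ) = 0.6333/34.72 = 0.01824 hr
Wq(M/D/1) = ρ/(2(μ−λ)) = 0.009120 hr
Savings = 0.01824 − 0.009120 = 0.009120 hr

Final: 0.009120 hr


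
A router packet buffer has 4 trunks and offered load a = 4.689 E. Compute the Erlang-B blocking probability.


B(c,a) = (a^c/c!) / Σ_{k=0}^{c} a^k/k!
a^4/4! = 20.142329
Σ terms (k=0..4): 1.00000 + 4.68900 + 10.99336 + 17.18262 + 20.14233 = 54.007312
B = 20.142329/54.007312 = 0.372956

Final: 0.372956


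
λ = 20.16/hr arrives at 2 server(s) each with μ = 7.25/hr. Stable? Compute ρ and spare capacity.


Total capacity cμ = 2·7.25 = 14.50/hr
ρ = λ/(cμ) = 20.16/14.50 = 1.3903
Stable ⇔ ρ < 1: NO
Spare capacity = cμ − λ = 14.50 − 20.16 = -5.66/hr

Final: ρ = 1.3903; unstable; margin = -5.66/hr


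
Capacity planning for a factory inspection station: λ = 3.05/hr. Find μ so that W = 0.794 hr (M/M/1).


W = 1/(μ−λ) ⇒ μ − λ = 1/W = 1/0.794 = 1.2594
μ = λ + 1/W = 3.05 + 1.2594 = 4.3094 per hr

Final: 4.3094 /hr


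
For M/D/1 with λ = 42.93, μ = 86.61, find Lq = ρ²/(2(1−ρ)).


ρ = 42.93/86.61 = 0.4957
M/D/1: Lq = ρ²/(2(1−ρ)) = 0.2457/(2·0.5043) = 0.24358

Final: 0.24358


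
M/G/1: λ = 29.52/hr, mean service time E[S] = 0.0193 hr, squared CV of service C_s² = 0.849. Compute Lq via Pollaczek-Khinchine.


ρ = λ·E[S] = 29.52·0.0193 = 0.5697
Lq = ρ²(1+C_s²)/(2(1−ρ)) = 0.3246·(1+0.849)/(2·0.4303)
= 0.3246·1.8490/0.8605 = 0.69746

Final: 0.69746


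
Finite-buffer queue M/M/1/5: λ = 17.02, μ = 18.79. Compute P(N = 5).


ρ = λ/μ = 17.02/18.79 = 0.9058
P_K = (1−ρ)ρ^K/(1−ρ^(K+1)) = (0.09420·0.609767)/(1 − 0.552327)
= 0.057439/0.447673 = 0.128307

Final: 0.128307


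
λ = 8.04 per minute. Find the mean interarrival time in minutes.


Mean interarrival time = 1/λ = 1/8.04 minute = 0.12438 minute
In minutes: 0.12438 × 1 = 0.1244 min

Final: 0.1244 min


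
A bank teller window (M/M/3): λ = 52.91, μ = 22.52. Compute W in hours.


a = 2.3495; ρ = 0.7832; P₀ = 0.062199
Lq = P₀·a^c·ρ/(c!(1−ρ)²) = 2.23919
Wq = Lq/λ = 2.23919/52.91 = 0.04232 hr
W = Wq + 1/μ = 0.04232 + 0.04440 = 0.08673 hr

Final: 0.08673 hr


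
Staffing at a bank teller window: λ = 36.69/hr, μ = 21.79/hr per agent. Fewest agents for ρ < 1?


Stability requires cμ > λ ⇔ c > λ/μ.
λ/μ = 36.69/21.79 = 1.6838
Minimum integer c = ⌊1.6838⌋ + 1 = 2
Check: 2·21.79 = 43.58 > 36.69, while 1·21.79 = 21.79 ≤ 36.69

Final: 2 servers


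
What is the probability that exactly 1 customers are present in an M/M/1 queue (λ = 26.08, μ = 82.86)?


ρ = 26.08/82.86 = 0.3147
P_n = (1−ρ)·ρ^n = (1 − 0.3147)·0.3147^1 = 0.6853·0.314748 = 0.215682

Final: 0.215682


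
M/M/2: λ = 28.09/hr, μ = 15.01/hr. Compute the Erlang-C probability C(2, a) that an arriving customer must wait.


a = λ/μ = 1.8714; ρ = a/2 = 0.9357
P₀ = 0.033213 (from M/M/c formula)
C(c,a) = [a^c/(c!(1−ρ))]·P₀ = [3.50221/(2·0.06429)]·0.033213
= 27.23739·0.033213 = 0.904632

Final: 0.904632


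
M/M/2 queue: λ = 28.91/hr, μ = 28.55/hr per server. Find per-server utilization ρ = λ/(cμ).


ρ = λ/(cμ) = 28.91/(2·28.55) = 28.91/57.10 = 0.5063

Final: 0.5063


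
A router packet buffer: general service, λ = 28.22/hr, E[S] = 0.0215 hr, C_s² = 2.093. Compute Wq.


ρ = λ·E[S] = 28.22·0.0215 = 0.6067
E[S²] = E[S]²(1+C_s²) = 0.0215²·(1+2.093) = 0.001430
Wq = λ·E[S²]/(2(1−ρ)) = 28.22·0.001430/(2·0.3933) = 0.05130 hr

Final: 0.05130 hr


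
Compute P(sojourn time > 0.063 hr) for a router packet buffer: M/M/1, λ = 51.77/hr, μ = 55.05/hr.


W ~ Exponential(μ−λ) for M/M/1.
μ − λ = 55.05 − 51.77 = 3.2800
P(W > t) = e^{−(μ−λ)t} = e^{−0.2066} = 0.813312

Final: 0.813312


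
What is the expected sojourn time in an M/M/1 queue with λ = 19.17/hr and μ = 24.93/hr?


W = 1/(μ−λ) = 1/(24.93 − 19.17) = 1/5.76 = 0.1736 hr

Final: 0.1736 hr


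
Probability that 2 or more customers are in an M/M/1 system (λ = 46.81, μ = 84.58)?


ρ = 46.81/84.58 = 0.5534
P(N ≥ n) = ρ^n = 0.5534^2 = 0.306296

Final: 0.306296


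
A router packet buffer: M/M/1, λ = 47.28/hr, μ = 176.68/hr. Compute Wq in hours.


ρ = 47.28/176.68 = 0.2676
Wq = ρ/(μ−λ) = 0.2676/(176.68 − 47.28) = 0.2676/129.40 = 0.002068 hr

Final: 0.002068 hr


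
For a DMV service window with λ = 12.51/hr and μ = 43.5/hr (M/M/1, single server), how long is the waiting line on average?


ρ = 12.51/43.5 = 0.2876
Lq = ρ²/(1−ρ) = 0.08271/0.7124 = 0.1161

Final: 0.1161


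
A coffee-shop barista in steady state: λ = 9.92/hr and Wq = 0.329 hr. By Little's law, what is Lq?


Lq = λWq = 9.92·0.329 = 3.2637

Final: 3.2637


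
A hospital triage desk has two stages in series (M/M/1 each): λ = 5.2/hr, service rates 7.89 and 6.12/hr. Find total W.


Each node sees arrival rate λ = 5.2/hr (tandem ⇒ throughput preserved).
W₁ = 1/(μ₁−λ) = 1/(7.89−5.2) = 0.37175 hr
W₂ = 1/(μ₂−λ) = 1/(6.12−5.2) = 1.08696 hr
W_total = W₁ + W₂ = 0.37175 + 1.08696 = 1.45870 hr

Final: 1.45870 hr


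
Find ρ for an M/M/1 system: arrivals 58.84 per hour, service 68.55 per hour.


ρ = λ/μ = 58.84/68.55 = 0.8584

Final: 0.8584


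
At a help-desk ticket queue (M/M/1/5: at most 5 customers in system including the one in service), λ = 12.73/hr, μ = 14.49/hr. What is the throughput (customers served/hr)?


ρ = 0.8785; P_K = (1−ρ)ρ^5/(1−ρ^6) = 0.117674
λ_eff = λ(1 − P_K) = 12.73·(1 − 0.117674) = 12.73·0.882326 = 11.2320 /hr

Final: 11.2320 /hr


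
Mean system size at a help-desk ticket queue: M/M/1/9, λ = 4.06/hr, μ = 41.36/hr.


ρ = 4.06/41.36 = 0.09816
L = ρ[1 − (K+1)ρ^K + Kρ^(K+1)] / [(1−ρ)(1−ρ^(K+1))]
Numerator: 0.09816·(1 − 10·8.463e-10 + 9·8.307e-11) = 0.098162
Denominator: (0.9018)·(1.000000) = 0.901838
L = 0.098162/0.901838 = 0.1088

Final: 0.1088


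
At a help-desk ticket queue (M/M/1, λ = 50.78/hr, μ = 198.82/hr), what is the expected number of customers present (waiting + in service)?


ρ = λ/μ = 50.78/198.82 = 0.2554
L = ρ/(1−ρ) = 0.2554/(1 − 0.2554) = 0.2554/0.7446 = 0.3430

Final: 0.3430


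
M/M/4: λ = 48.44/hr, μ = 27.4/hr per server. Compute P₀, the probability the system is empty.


a = λ/μ = 48.44/27.4 = 1.7679; ρ = a/c = 0.4420
Σ_{k=0}^{3} a^k/k! (terms k=0..3) = 1.00000 + 1.76788 + 1.56271 + 0.92089 = 5.25148
Tail: a^4/(4!(1−ρ)) = 9.76819/(24·0.5580) = 0.72937
P₀ = 1/(5.25148 + 0.72937) = 1/5.98085 = 0.167200

Final: 0.167200


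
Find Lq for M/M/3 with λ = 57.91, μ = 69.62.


a = λ/μ = 0.8318; ρ = a/3 = 0.2773
P₀ = 0.432813
Lq = P₀·a^c·ρ / (c!·(1−ρ)²) = 0.432813·0.57552·0.2773/(6·0.52234)
= 0.02204

Final: 0.02204


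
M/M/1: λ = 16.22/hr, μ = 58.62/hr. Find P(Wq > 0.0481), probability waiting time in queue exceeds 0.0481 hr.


ρ = 16.22/58.62 = 0.2767
P(Wq > t) = ρ·e^{−(μ−λ)t} = 0.2767·e^{−2.0394}
= 0.2767·0.130102 = 0.035999

Final: 0.035999


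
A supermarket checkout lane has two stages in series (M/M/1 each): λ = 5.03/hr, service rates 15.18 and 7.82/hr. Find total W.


Each node sees arrival rate λ = 5.03/hr (tandem ⇒ throughput preserved).
W₁ = 1/(μ₁−λ) = 1/(15.18−5.03) = 0.09852 hr
W₂ = 1/(μ₂−λ) = 1/(7.82−5.03) = 0.35842 hr
W_total = W₁ + W₂ = 0.09852 + 0.35842 = 0.45695 hr

Final: 0.45695 hr


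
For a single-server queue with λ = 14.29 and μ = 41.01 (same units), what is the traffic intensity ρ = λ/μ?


ρ = λ/μ = 14.29/41.01 = 0.3485

Final: 0.3485


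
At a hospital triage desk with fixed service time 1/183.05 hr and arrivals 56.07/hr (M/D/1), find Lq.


ρ = 56.07/183.05 = 0.3063
M/D/1: Lq = ρ²/(2(1−ρ)) = 0.09383/(2·0.6937) = 0.06763

Final: 0.06763


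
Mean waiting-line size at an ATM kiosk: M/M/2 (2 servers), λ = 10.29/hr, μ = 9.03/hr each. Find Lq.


a = λ/μ = 1.1395; ρ = a/2 = 0.5698
P₀ = 0.274074
Lq = P₀·a^c·ρ / (c!·(1−ρ)²) = 0.274074·1.29854·0.5698/(2·0.18510)
= 0.54775

Final: 0.54775


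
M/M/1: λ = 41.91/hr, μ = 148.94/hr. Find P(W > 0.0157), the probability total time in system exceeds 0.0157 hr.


W ~ Exponential(μ−λ) for M/M/1.
μ − λ = 148.94 − 41.91 = 107.0300
P(W > t) = e^{−(μ−λ)t} = e^{−1.6804} = 0.186305

Final: 0.186305


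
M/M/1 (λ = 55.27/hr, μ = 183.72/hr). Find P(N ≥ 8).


ρ = 55.27/183.72 = 0.3008
P(N ≥ n) = ρ^n = 0.3008^8 = 0.00006709

Final: 0.00006709


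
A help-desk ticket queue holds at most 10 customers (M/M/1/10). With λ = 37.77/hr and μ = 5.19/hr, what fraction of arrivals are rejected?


ρ = λ/μ = 37.77/5.19 = 7.2775
P_K = (1−ρ)ρ^K/(1−ρ^(K+1)) = (-6.2775·416673873.342811)/(1 − 3032326049.356061)
= -2615652176.013250/-3032326048.356061 = 0.862589

Final: 0.862589


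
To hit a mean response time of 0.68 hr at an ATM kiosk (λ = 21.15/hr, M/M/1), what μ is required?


W = 1/(μ−λ) ⇒ μ − λ = 1/W = 1/0.68 = 1.4706
μ = λ + 1/W = 21.15 + 1.4706 = 22.6206 per hr

Final: 22.6206 /hr


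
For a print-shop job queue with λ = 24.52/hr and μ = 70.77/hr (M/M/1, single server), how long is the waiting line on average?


ρ = 24.52/70.77 = 0.3465
Lq = ρ²/(1−ρ) = 0.1200/0.6535 = 0.1837

Final: 0.1837


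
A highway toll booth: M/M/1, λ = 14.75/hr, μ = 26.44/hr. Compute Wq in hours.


ρ = 14.75/26.44 = 0.5579
Wq = ρ/(μ−λ) = 0.5579/(26.44 − 14.75) = 0.5579/11.69 = 0.04772 hr

Final: 0.04772 hr


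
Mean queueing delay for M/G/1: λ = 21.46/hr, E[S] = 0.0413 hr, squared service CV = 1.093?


ρ = λ·E[S] = 21.46·0.0413 = 0.8863
E[S²] = E[S]²(1+C_s²) = 0.0413²·(1+1.093) = 0.003570
Wq = λ·E[S²]/(2(1−ρ)) = 21.46·0.003570/(2·0.1137) = 0.33690 hr

Final: 0.33690 hr


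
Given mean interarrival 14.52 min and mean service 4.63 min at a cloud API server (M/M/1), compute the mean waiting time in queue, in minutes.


λ = 60/14.52 = 4.1322 /hr
μ = 60/4.63 = 12.9590 /hr
ρ = λ/μ = 4.1322/12.9590 = 0.3189
Wq = ρ/(μ−λ) = 0.3189/(12.9590−4.1322) = 0.03613 hr
In minutes: 0.03613·60 = 2.168 min

Final: 2.168 min


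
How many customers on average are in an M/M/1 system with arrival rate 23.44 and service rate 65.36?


ρ = λ/μ = 23.44/65.36 = 0.3586
L = ρ/(1−ρ) = 0.3586/(1 − 0.3586) = 0.3586/0.6414 = 0.5592

Final: 0.5592


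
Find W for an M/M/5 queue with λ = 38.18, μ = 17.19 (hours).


a = 2.2211; ρ = 0.4442; P₀ = 0.107088
Lq = P₀·a^c·ρ/(c!(1−ρ)²) = 0.06936
Wq = Lq/λ = 0.06936/38.18 = 0.001817 hr
W = Wq + 1/μ = 0.001817 + 0.05817 = 0.05999 hr

Final: 0.05999 hr


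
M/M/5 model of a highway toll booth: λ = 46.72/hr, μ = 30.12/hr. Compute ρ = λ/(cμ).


ρ = λ/(cμ) = 46.72/(5·30.12) = 46.72/150.60 = 0.3102

Final: 0.3102


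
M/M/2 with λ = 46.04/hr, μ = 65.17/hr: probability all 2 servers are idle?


a = λ/μ = 46.04/65.17 = 0.7065; ρ = a/c = 0.3532
Σ_{k=0}^{1} a^k/k! (terms k=0..1) = 1.00000 + 0.70646 = 1.70646
Tail: a^2/(2!(1−ρ)) = 0.49909/(2·0.6468) = 0.38583
P₀ = 1/(1.70646 + 0.38583) = 1/2.09229 = 0.477945

Final: 0.477945


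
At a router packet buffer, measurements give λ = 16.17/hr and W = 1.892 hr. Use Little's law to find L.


L = λW = 16.17·1.892 = 30.5936

Final: 30.5936


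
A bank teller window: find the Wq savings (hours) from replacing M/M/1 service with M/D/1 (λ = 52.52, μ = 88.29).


ρ = 52.52/88.29 = 0.5949
Wq(M/M/1) = ρ/(μ−λ) = 0.5949/35.77 = 0.01663 hr
Wq(M/D/1) = ρ/(2(μ−λ)) = 0.008315 hr
Savings = 0.01663 − 0.008315 = 0.008315 hr

Final: 0.008315 hr


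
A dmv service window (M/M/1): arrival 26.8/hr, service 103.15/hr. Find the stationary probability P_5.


ρ = 26.8/103.15 = 0.2598
P_n = (1−ρ)·ρ^n = (1 − 0.2598)·0.2598^5 = 0.7402·0.001184 = 0.0008763

Final: 0.0008763


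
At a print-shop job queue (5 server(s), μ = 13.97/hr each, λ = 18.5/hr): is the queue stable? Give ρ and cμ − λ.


Total capacity cμ = 5·13.97 = 69.85/hr
ρ = λ/(cμ) = 18.5/69.85 = 0.2649
Stable ⇔ ρ < 1: YES
Spare capacity = cμ − λ = 69.85 − 18.5 = 51.35/hr

Final: ρ = 0.2649; stable; margin = 51.35/hr


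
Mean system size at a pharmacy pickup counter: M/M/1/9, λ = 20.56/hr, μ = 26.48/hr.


ρ = 20.56/26.48 = 0.7764
L = ρ[1 − (K+1)ρ^K + Kρ^(K+1)] / [(1−ρ)(1−ρ^(K+1))]
Numerator: 0.7764·(1 − 10·0.102552 + 9·0.079625) = 0.536597
Denominator: (0.2236)·(0.920375) = 0.205764
L = 0.536597/0.205764 = 2.6078

Final: 2.6078


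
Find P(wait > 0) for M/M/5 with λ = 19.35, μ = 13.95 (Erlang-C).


a = λ/μ = 1.3871; ρ = a/5 = 0.2774
P₀ = 0.249539 (from M/M/c formula)
C(c,a) = [a^c/(c!(1−ρ))]·P₀ = [5.13492/(120·0.7226)]·0.249539
= 0.05922·0.249539 = 0.014778

Final: 0.014778


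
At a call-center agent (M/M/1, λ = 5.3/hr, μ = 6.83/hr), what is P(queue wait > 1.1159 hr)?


ρ = 5.3/6.83 = 0.7760
P(Wq > t) = ρ·e^{−(μ−λ)t} = 0.7760·e^{−1.7073}
= 0.7760·0.181350 = 0.140725

Final: 0.140725


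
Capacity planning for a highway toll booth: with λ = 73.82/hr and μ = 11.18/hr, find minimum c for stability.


Stability requires cμ > λ ⇔ c > λ/μ.
λ/μ = 73.82/11.18 = 6.6029
Minimum integer c = ⌊6.6029⌋ + 1 = 7
Check: 7·11.18 = 78.26 > 73.82, while 6·11.18 = 67.08 ≤ 73.82

Final: 7 servers


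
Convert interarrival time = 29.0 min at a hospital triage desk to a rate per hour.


λ = 1/(interarrival time) in consistent units.
1 hour = 60 min, so λ = 60/29.0 = 2.0690 per hour

Final: 2.0690 /hr


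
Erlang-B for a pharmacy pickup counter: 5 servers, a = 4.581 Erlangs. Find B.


B(c,a) = (a^c/c!) / Σ_{k=0}^{c} a^k/k!
a^5/5! = 16.812032
Σ terms (k=0..5): 1.00000 + 4.58100 + 10.49278 + 16.02248 + 18.34974 + 16.81203 = 67.258029
B = 16.812032/67.258029 = 0.249963

Final: 0.249963


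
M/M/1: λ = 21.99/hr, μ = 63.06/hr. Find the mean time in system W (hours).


W = 1/(μ−λ) = 1/(63.06 − 21.99) = 1/41.07 = 0.02435 hr

Final: 0.02435 hr


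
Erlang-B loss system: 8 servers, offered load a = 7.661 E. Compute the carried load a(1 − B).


B(8,7.661) = 0.216582 (Erlang-B)
Carried load = a(1 − B) = 7.661·(1 − 0.216582) = 7.661·0.783418 = 6.0018 E

Final: 6.0018 Erlangs


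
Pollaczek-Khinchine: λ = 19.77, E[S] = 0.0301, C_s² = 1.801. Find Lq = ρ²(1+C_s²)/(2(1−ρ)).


ρ = λ·E[S] = 19.77·0.0301 = 0.5951
Lq = ρ²(1+C_s²)/(2(1−ρ)) = 0.3541·(1+1.801)/(2·0.4049)
= 0.3541·2.8010/0.8098 = 1.22478

Final: 1.22478


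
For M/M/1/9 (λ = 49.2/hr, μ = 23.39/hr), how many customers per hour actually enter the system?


ρ = 2.1035; P_K = (1−ρ)ρ^9/(1−ρ^10) = 0.524903
λ_eff = λ(1 − P_K) = 49.2·(1 − 0.524903) = 49.2·0.475097 = 23.3748 /hr

Final: 23.3748 /hr


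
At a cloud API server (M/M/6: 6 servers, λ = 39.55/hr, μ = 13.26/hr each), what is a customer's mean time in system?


a = 2.9827; ρ = 0.4971; P₀ = 0.049844
Lq = P₀·a^c·ρ/(c!(1−ρ)²) = 0.09581
Wq = Lq/λ = 0.09581/39.55 = 0.002422 hr
W = Wq + 1/μ = 0.002422 + 0.07541 = 0.07784 hr

Final: 0.07784 hr


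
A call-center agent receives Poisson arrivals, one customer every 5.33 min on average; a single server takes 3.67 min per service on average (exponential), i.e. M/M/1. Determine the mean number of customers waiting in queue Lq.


λ = 60/5.33 = 11.2570 /hr
μ = 60/3.67 = 16.3488 /hr
ρ = λ/μ = 11.2570/16.3488 = 0.6886
Lq = ρ²/(1−ρ) = 0.4741/0.3114 = 1.5223

Final: 1.5223


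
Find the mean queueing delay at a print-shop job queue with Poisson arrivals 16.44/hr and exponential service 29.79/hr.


ρ = 16.44/29.79 = 0.5519
Wq = ρ/(μ−λ) = 0.5519/(29.79 − 16.44) = 0.5519/13.35 = 0.04134 hr

Final: 0.04134 hr


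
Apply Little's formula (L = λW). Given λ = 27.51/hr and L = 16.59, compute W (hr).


W = L/λ = 16.59/27.51 = 0.6031 hr

Final: 0.6031 hr


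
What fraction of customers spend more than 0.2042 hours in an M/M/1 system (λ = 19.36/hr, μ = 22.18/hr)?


W ~ Exponential(μ−λ) for M/M/1.
μ − λ = 22.18 − 19.36 = 2.8200
P(W > t) = e^{−(μ−λ)t} = e^{−0.5758} = 0.562230

Final: 0.562230


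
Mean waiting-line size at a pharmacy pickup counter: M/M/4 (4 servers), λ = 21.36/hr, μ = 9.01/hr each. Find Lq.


a = λ/μ = 2.3707; ρ = a/4 = 0.5927
P₀ = 0.085966
Lq = P₀·a^c·ρ / (c!·(1−ρ)²) = 0.085966·31.58681·0.5927/(24·0.16591)
= 0.40416

Final: 0.40416


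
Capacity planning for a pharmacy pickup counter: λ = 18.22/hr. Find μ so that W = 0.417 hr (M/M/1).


W = 1/(μ−λ) ⇒ μ − λ = 1/W = 1/0.417 = 2.3981
μ = λ + 1/W = 18.22 + 2.3981 = 20.6181 per hr

Final: 20.6181 /hr


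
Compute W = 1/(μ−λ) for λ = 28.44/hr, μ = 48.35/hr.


W = 1/(μ−λ) = 1/(48.35 − 28.44) = 1/19.91 = 0.05023 hr

Final: 0.05023 hr


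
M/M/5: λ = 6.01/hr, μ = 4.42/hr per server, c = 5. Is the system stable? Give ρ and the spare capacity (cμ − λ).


Total capacity cμ = 5·4.42 = 22.10/hr
ρ = λ/(cμ) = 6.01/22.10 = 0.2719
Stable ⇔ ρ < 1: YES
Spare capacity = cμ − λ = 22.10 − 6.01 = 16.09/hr

Final: ρ = 0.2719; stable; margin = 16.09/hr


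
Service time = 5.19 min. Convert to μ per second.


μ = 1/(service time) in consistent units.
1 second = 0.0166667 min, so μ = 0.0166667/5.19 = 0.003211 per second

Final: 0.003211 /sec


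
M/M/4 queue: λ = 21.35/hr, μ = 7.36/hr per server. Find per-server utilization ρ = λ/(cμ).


ρ = λ/(cμ) = 21.35/(4·7.36) = 21.35/29.44 = 0.7252

Final: 0.7252


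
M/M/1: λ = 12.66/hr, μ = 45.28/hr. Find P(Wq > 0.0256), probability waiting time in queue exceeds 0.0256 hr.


ρ = 12.66/45.28 = 0.2796
P(Wq > t) = ρ·e^{−(μ−λ)t} = 0.2796·e^{−0.8351}
= 0.2796·0.433843 = 0.121300

Final: 0.121300


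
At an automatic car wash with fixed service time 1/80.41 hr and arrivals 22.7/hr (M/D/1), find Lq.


ρ = 22.7/80.41 = 0.2823
M/D/1: Lq = ρ²/(2(1−ρ)) = 0.07970/(2·0.7177) = 0.05552

Final: 0.05552


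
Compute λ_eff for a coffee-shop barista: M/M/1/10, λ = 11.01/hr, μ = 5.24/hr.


ρ = 2.1011; P_K = (1−ρ)ρ^10/(1−ρ^11) = 0.524218
λ_eff = λ(1 − P_K) = 11.01·(1 − 0.524218) = 11.01·0.475782 = 5.2384 /hr

Final: 5.2384 /hr


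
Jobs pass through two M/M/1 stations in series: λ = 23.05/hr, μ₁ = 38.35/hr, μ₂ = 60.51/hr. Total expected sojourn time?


Each node sees arrival rate λ = 23.05/hr (tandem ⇒ throughput preserved).
W₁ = 1/(μ₁−λ) = 1/(38.35−23.05) = 0.06536 hr
W₂ = 1/(μ₂−λ) = 1/(60.51−23.05) = 0.02670 hr
W_total = W₁ + W₂ = 0.06536 + 0.02670 = 0.09205 hr

Final: 0.09205 hr


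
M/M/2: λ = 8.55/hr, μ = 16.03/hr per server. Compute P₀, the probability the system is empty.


a = λ/μ = 8.55/16.03 = 0.5334; ρ = a/c = 0.2667
Σ_{k=0}^{1} a^k/k! (terms k=0..1) = 1.00000 + 0.53337 = 1.53337
Tail: a^2/(2!(1−ρ)) = 0.28449/(2·0.7333) = 0.19398
P₀ = 1/(1.53337 + 0.19398) = 1/1.72735 = 0.578921

Final: 0.578921


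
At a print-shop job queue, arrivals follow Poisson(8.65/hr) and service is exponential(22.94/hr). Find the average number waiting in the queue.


ρ = 8.65/22.94 = 0.3771
Lq = ρ²/(1−ρ) = 0.1422/0.6229 = 0.2282

Final: 0.2282


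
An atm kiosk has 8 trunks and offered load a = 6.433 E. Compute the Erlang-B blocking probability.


B(c,a) = (a^c/c!) / Σ_{k=0}^{c} a^k/k!
a^8/8! = 72.742444
Σ terms (k=0..8): 1.00000 + 6.43300 + 20.69174 + 44.37000 + 71.35805 + 91.80927 + 98.43483 + 90.46161 + 72.74244 = 497.300945
B = 72.742444/497.300945 = 0.146274

Final: 0.146274


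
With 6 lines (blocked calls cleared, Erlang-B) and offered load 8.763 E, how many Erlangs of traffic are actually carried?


B(6,8.763) = 0.429134 (Erlang-B)
Carried load = a(1 − B) = 8.763·(1 − 0.429134) = 8.763·0.570866 = 5.0025 E

Final: 5.0025 Erlangs


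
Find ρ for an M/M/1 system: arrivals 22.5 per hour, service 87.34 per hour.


ρ = λ/μ = 22.5/87.34 = 0.2576

Final: 0.2576


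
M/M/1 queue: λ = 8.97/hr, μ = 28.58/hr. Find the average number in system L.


ρ = λ/μ = 8.97/28.58 = 0.3139
L = ρ/(1−ρ) = 0.3139/(1 − 0.3139) = 0.3139/0.6861 = 0.4574

Final: 0.4574


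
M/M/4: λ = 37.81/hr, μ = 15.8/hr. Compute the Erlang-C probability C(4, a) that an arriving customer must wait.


a = λ/μ = 2.3930; ρ = a/4 = 0.5983
P₀ = 0.083741 (from M/M/c formula)
C(c,a) = [a^c/(c!(1−ρ))]·P₀ = [32.79430/(24·0.4017)]·0.083741
= 3.40127·0.083741 = 0.284825

Final: 0.284825


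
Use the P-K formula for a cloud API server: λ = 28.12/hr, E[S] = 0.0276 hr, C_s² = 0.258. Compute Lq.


ρ = λ·E[S] = 28.12·0.0276 = 0.7761
Lq = ρ²(1+C_s²)/(2(1−ρ)) = 0.6023·(1+0.258)/(2·0.2239)
= 0.6023·1.2580/0.4478 = 1.69227

Final: 1.69227


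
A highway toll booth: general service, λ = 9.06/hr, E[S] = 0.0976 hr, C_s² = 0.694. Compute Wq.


ρ = λ·E[S] = 9.06·0.0976 = 0.8843
E[S²] = E[S]²(1+C_s²) = 0.0976²·(1+0.694) = 0.016137
Wq = λ·E[S²]/(2(1−ρ)) = 9.06·0.016137/(2·0.1157) = 0.63156 hr

Final: 0.63156 hr


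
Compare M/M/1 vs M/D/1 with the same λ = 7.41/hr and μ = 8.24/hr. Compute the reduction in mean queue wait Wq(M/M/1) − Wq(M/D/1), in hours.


ρ = 7.41/8.24 = 0.8993
Wq(M/M/1) = ρ/(μ−λ) = 0.8993/0.8300 = 1.08346 hr
Wq(M/D/1) = ρ/(2(μ−λ)) = 0.54173 hr
Savings = 1.08346 − 0.54173 = 0.54173 hr

Final: 0.54173 hr


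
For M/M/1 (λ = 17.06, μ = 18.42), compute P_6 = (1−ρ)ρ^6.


ρ = 17.06/18.42 = 0.9262
P_n = (1−ρ)·ρ^n = (1 − 0.9262)·0.9262^6 = 0.07383·0.631156 = 0.046600

Final: 0.046600


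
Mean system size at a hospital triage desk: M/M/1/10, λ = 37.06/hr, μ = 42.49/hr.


ρ = 37.06/42.49 = 0.8722
L = ρ[1 − (K+1)ρ^K + Kρ^(K+1)] / [(1−ρ)(1−ρ^(K+1))]
Numerator: 0.8722·(1 − 11·0.254793 + 10·0.222231) = 0.365974
Denominator: (0.1278)·(0.777769) = 0.099395
L = 0.365974/0.099395 = 3.6820

Final: 3.6820


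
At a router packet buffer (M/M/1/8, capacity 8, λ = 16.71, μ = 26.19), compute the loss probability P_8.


ρ = λ/μ = 16.71/26.19 = 0.6380
P_K = (1−ρ)ρ^K/(1−ρ^(K+1)) = (0.3620·0.027462)/(1 − 0.017521)
= 0.009940/0.982479 = 0.010118

Final: 0.010118


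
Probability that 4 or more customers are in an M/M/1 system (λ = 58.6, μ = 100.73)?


ρ = 58.6/100.73 = 0.5818
P(N ≥ n) = ρ^n = 0.5818^4 = 0.114539

Final: 0.114539


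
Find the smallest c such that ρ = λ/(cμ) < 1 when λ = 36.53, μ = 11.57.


Stability requires cμ > λ ⇔ c > λ/μ.
λ/μ = 36.53/11.57 = 3.1573
Minimum integer c = ⌊3.1573⌋ + 1 = 4
Check: 4·11.57 = 46.28 > 36.53, while 3·11.57 = 34.71 ≤ 36.53

Final: 4 servers


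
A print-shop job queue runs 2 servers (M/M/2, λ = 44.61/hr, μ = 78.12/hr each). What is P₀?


a = λ/μ = 44.61/78.12 = 0.5710; ρ = a/c = 0.2855
Σ_{k=0}^{1} a^k/k! (terms k=0..1) = 1.00000 + 0.57104 = 1.57104
Tail: a^2/(2!(1−ρ)) = 0.32609/(2·0.7145) = 0.22820
P₀ = 1/(1.57104 + 0.22820) = 1/1.79925 = 0.555788

Final: 0.555788


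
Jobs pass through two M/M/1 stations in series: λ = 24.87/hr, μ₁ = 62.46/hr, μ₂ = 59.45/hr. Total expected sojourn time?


Each node sees arrival rate λ = 24.87/hr (tandem ⇒ throughput preserved).
W₁ = 1/(μ₁−λ) = 1/(62.46−24.87) = 0.02660 hr
W₂ = 1/(μ₂−λ) = 1/(59.45−24.87) = 0.02892 hr
W_total = W₁ + W₂ = 0.02660 + 0.02892 = 0.05552 hr

Final: 0.05552 hr
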